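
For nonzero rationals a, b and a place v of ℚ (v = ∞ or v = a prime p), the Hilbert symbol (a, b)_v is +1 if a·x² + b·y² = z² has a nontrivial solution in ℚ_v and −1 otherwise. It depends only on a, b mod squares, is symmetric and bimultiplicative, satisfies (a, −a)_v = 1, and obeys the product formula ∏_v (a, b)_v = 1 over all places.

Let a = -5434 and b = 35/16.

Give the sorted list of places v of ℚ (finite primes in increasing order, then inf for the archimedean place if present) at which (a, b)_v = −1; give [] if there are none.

Mod squares: a ≡ -5434, b ≡ 35. Check v ∈ {∞, 2, 5, 7, 11, 13, 19}.
v=19: a=19^1·(≡18), b=19^0·(≡1) mod 19; (18|19)=-1, (1|19)=+1; (−1)^{1·0·9}·(-1)^0·(+1)^1 = +1.
v=2: v_2(a)=1, v_2(b)=-4; units ≡ 3, 3 (mod 8); ε·ε+αω+βω = 1·1+1·1+-4·1 ≡ 0  ⇒  (a,b)_2 = +1.
v=∞: -5434 < 0 and 35 > 0  ⇒  (a,b)_∞ = +1.
v=11: a=11^1·(≡1), b=11^0·(≡7) mod 11; (1|11)=+1, (7|11)=-1; (−1)^{1·0·5}·(+1)^0·(-1)^1 = -1.
v=5: a=5^0·(≡1), b=5^1·(≡2) mod 5; (1|5)=+1, (2|5)=-1; (−1)^{0·1·2}·(+1)^1·(-1)^0 = +1.
v=13: a=13^1·(≡11), b=13^0·(≡3) mod 13; (11|13)=-1, (3|13)=+1; (−1)^{1·0·6}·(-1)^0·(+1)^1 = +1.
v=7: a=7^0·(≡5), b=7^1·(≡6) mod 7; (5|7)=-1, (6|7)=-1; (−1)^{0·1·3}·(-1)^1·(-1)^0 = -1.
|Ram(-5434, 35)| = 2, even; anisotropic at {7, 11}.

[7, 11]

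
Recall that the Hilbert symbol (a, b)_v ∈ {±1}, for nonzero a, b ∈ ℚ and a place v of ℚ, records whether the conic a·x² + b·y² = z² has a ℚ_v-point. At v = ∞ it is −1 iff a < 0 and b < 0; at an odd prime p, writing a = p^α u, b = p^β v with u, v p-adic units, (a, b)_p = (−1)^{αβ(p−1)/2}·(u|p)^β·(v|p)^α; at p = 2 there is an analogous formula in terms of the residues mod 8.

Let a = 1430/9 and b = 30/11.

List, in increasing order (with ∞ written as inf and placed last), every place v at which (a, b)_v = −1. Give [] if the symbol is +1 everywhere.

Mod squares: a ≡ 1430, b ≡ 330. Check v ∈ {∞, 2, 3, 5, 11, 13}.
v=2: v_2(a)=1, v_2(b)=1; units ≡ 3, 5 (mod 8); ε·ε+αω+βω = 1·0+1·1+1·1 ≡ 0  ⇒  (a,b)_2 = +1.
v=∞: 1430 > 0 and 330 > 0  ⇒  (a,b)_∞ = +1.
v=13: a=13^1·(≡5), b=13^0·(≡11) mod 13; (5|13)=-1, (11|13)=-1; (−1)^{1·0·6}·(-1)^0·(-1)^1 = -1.
v=5: a=5^1·(≡4), b=5^1·(≡1) mod 5; (4|5)=+1, (1|5)=+1; (−1)^{1·1·2}·(+1)^1·(+1)^1 = +1.
v=3: a=3^-2·(≡2), b=3^1·(≡2) mod 3; (2|3)=-1, (2|3)=-1; (−1)^{-2·1·1}·(-1)^1·(-1)^-2 = -1.
v=11: a=11^1·(≡1), b=11^-1·(≡8) mod 11; (1|11)=+1, (8|11)=-1; (−1)^{1·-1·5}·(+1)^-1·(-1)^1 = +1.
Ram(1430, 330) = {3, 13}; no ℚ_3-point on the conic.

[3, 13]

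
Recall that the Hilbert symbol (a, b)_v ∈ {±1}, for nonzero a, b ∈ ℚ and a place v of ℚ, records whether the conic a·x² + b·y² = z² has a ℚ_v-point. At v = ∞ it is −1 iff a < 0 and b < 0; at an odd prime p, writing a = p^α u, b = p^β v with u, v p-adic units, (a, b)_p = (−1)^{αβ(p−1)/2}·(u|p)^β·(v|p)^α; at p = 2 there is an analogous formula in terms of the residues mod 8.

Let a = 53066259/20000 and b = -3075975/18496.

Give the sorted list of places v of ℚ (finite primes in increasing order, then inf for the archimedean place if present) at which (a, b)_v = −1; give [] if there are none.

[]

(a, b) ≡ (1558, -31) mod (ℚ^×)²; places V = {2, 3, 5, 7, 17, 19, 29, 31, 41, ∞}.
(a,b)_7: α=0, u≡1; β=2, v≡4 (mod 7); (1|7)=+1, (4|7)=+1; sign (−1)^0·+1^2·+1^0 = +1.
(a,b)_∞: sgn(1558)=+, sgn(-31)=−, so +1.
(a,b)_3: α=4, u≡1; β=4, v≡2 (mod 3); (1|3)=+1, (2|3)=-1; sign (−1)^0·+1^4·-1^4 = +1.
(a,b)_29: α=2, u≡15; β=0, v≡15 (mod 29); (15|29)=-1, (15|29)=-1; sign (−1)^0·-1^0·-1^2 = +1.
(a,b)_5: α=-4, u≡2; β=2, v≡1 (mod 5); (2|5)=-1, (1|5)=+1; sign (−1)^0·-1^2·+1^-4 = +1.
(a,b)_41: α=1, u≡14; β=0, v≡10 (mod 41); (14|41)=-1, (10|41)=+1; sign (−1)^0·-1^0·+1^1 = +1.
(a,b)_2: α=-5, β=-6; u≡3, v≡1 (mod 8); ε(u)ε(v)=1·0, αω(v)=-5·0, βω(u)=-6·1; sum ≡ 0  ⇒  +1.
(a,b)_17: α=0, u≡12; β=-2, v≡3 (mod 17); (12|17)=-1, (3|17)=-1; sign (−1)^0·-1^-2·-1^0 = +1.
(a,b)_31: α=0, u≡5; β=1, v≡22 (mod 31); (5|31)=+1, (22|31)=-1; sign (−1)^0·+1^1·-1^0 = +1.
(a,b)_19: α=1, u≡11; β=0, v≡16 (mod 19); (11|19)=+1, (16|19)=+1; sign (−1)^0·+1^0·+1^1 = +1.
Every local symbol is +1, so the conic 1558·x² + -31·y² = z² has ℚ_v-points for all v and hence a ℚ-point; (a, b / ℚ) ≅ M_2(ℚ).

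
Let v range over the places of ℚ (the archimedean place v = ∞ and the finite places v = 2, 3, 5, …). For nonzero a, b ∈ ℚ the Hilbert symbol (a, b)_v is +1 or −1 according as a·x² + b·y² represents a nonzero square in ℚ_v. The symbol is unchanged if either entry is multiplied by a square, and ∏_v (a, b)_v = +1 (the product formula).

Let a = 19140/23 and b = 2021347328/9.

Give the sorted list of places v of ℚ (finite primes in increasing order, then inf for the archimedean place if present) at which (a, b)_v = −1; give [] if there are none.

(a, b) ≡ (110055, 493493) mod (ℚ^×)²; places V = {2, 3, 5, 7, 11, 13, 17, 23, 29, ∞}.
(a,b)_29: α=1, u≡6; β=1, v≡5 (mod 29); (6|29)=+1, (5|29)=+1; sign (−1)^0·+1^1·+1^1 = +1.
(a,b)_5: α=1, u≡1; β=0, v≡2 (mod 5); (1|5)=+1, (2|5)=-1; sign (−1)^0·+1^0·-1^1 = -1.
(a,b)_3: α=1, u≡1; β=-2, v≡2 (mod 3); (1|3)=+1, (2|3)=-1; sign (−1)^0·+1^-2·-1^1 = -1.
(a,b)_∞: sgn(110055)=+, sgn(493493)=+, so +1.
(a,b)_23: α=-1, u≡4; β=0, v≡19 (mod 23); (4|23)=+1, (19|23)=-1; sign (−1)^0·+1^0·-1^-1 = -1.
(a,b)_7: α=0, u≡1; β=1, v≡1 (mod 7); (1|7)=+1, (1|7)=+1; sign (−1)^0·+1^1·+1^0 = +1.
(a,b)_11: α=1, u≡2; β=1, v≡1 (mod 11); (2|11)=-1, (1|11)=+1; sign (−1)^1·-1^1·+1^1 = +1.
(a,b)_2: α=2, β=12; u≡7, v≡5 (mod 8); ε(u)ε(v)=1·0, αω(v)=2·1, βω(u)=12·0; sum ≡ 0  ⇒  +1.
(a,b)_17: α=0, u≡11; β=1, v≡14 (mod 17); (11|17)=-1, (14|17)=-1; sign (−1)^0·-1^1·-1^0 = -1.
(a,b)_13: α=0, u≡3; β=1, v≡3 (mod 13); (3|13)=+1, (3|13)=+1; sign (−1)^0·+1^1·+1^0 = +1.
|Ram(110055, 493493)| = 4, even; anisotropic at {3, 5, 17, 23}.

[3, 5, 17, 23]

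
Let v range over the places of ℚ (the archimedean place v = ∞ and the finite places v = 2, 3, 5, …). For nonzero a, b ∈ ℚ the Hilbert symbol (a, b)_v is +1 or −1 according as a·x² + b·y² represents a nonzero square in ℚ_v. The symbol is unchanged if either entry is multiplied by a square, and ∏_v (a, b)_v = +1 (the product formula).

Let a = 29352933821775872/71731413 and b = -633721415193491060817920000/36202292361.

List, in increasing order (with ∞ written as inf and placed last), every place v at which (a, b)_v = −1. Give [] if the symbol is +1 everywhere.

[13, 17]

Mod squares: a ≡ 221, b ≡ -2387. Check v ∈ {∞, 2, 3, 5, 7, 11, 13, 17, 29, 31}.
v=11: a=11^2·(≡5), b=11^3·(≡9) mod 11; (5|11)=+1, (9|11)=+1; (−1)^{2·3·5}·(+1)^3·(+1)^2 = +1.
v=13: a=13^-1·(≡3), b=13^0·(≡6) mod 13; (3|13)=+1, (6|13)=-1; (−1)^{-1·0·6}·(+1)^0·(-1)^-1 = -1.
v=29: a=29^-2·(≡21), b=29^-2·(≡7) mod 29; (21|29)=-1, (7|29)=+1; (−1)^{-2·-2·14}·(-1)^-2·(+1)^-2 = +1.
v=7: a=7^2·(≡1), b=7^3·(≡4) mod 7; (1|7)=+1, (4|7)=+1; (−1)^{2·3·3}·(+1)^3·(+1)^2 = +1.
v=3: a=3^-8·(≡2), b=3^-16·(≡1) mod 3; (2|3)=-1, (1|3)=+1; (−1)^{-8·-16·1}·(-1)^-16·(+1)^-8 = +1.
v=31: a=31^2·(≡18), b=31^5·(≡1) mod 31; (18|31)=+1, (1|31)=+1; (−1)^{2·5·15}·(+1)^5·(+1)^2 = +1.
v=17: a=17^3·(≡16), b=17^2·(≡12) mod 17; (16|17)=+1, (12|17)=-1; (−1)^{3·2·8}·(+1)^2·(-1)^3 = -1.
v=∞: 221 > 0 and -2387 < 0  ⇒  (a,b)_∞ = +1.
v=2: v_2(a)=20, v_2(b)=28; units ≡ 5, 5 (mod 8); ε·ε+αω+βω = 0·0+20·1+28·1 ≡ 0  ⇒  (a,b)_2 = +1.
v=5: a=5^0·(≡4), b=5^4·(≡3) mod 5; (4|5)=+1, (3|5)=-1; (−1)^{0·4·2}·(+1)^4·(-1)^0 = +1.
|Ram(221, -2387)| = 2, even; anisotropic at {13, 17}.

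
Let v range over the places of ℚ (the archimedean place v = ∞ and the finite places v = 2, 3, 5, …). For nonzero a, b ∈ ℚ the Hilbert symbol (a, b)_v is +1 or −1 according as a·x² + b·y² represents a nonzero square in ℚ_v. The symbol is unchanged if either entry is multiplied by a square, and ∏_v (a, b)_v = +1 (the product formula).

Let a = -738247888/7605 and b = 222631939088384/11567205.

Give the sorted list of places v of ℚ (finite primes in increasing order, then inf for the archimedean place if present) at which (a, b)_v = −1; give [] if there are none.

[5, 31]

Mod squares: a ≡ -665, b ≡ 2170. Check v ∈ {∞, 2, 3, 5, 7, 13, 19, 31}.
v=3: a=3^-2·(≡1), b=3^-4·(≡1) mod 3; (1|3)=+1, (1|3)=+1; (−1)^{-2·-4·1}·(+1)^-4·(+1)^-2 = +1.
v=∞: -665 < 0 and 2170 > 0  ⇒  (a,b)_∞ = +1.
v=7: a=7^1·(≡6), b=7^1·(≡4) mod 7; (6|7)=-1, (4|7)=+1; (−1)^{1·1·3}·(-1)^1·(+1)^1 = +1.
v=5: a=5^-1·(≡2), b=5^-1·(≡4) mod 5; (2|5)=-1, (4|5)=+1; (−1)^{-1·-1·2}·(-1)^-1·(+1)^-1 = -1.
v=31: a=31^2·(≡22), b=31^3·(≡4) mod 31; (22|31)=-1, (4|31)=+1; (−1)^{2·3·15}·(-1)^3·(+1)^2 = -1.
v=13: a=13^-2·(≡2), b=13^-4·(≡10) mod 13; (2|13)=-1, (10|13)=+1; (−1)^{-2·-4·6}·(-1)^-4·(+1)^-2 = +1.
v=19: a=19^3·(≡12), b=19^4·(≡11) mod 19; (12|19)=-1, (11|19)=+1; (−1)^{3·4·9}·(-1)^4·(+1)^3 = +1.
v=2: v_2(a)=4, v_2(b)=13; units ≡ 7, 5 (mod 8); ε·ε+αω+βω = 1·0+4·1+13·0 ≡ 0  ⇒  (a,b)_2 = +1.
(-665, 2170 / ℚ) ramifies at {5, 31}: a division algebra.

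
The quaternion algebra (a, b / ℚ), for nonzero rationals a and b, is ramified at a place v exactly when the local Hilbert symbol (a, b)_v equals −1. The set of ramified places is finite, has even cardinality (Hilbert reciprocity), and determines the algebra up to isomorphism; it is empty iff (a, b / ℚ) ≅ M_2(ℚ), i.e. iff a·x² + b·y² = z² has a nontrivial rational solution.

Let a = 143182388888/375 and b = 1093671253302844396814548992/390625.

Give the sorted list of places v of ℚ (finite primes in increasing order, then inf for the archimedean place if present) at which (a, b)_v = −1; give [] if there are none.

[2, 3, 5, 11, 17, 23]

(a, b) ≡ (53130, 1173) mod (ℚ^×)²; places V = {2, 3, 5, 7, 11, 17, 23, ∞}.
(a,b)_3: α=-1, u≡1; β=3, v≡1 (mod 3); (1|3)=+1, (1|3)=+1; sign (−1)^1·+1^3·+1^-1 = -1.
(a,b)_2: α=3, β=14; u≡5, v≡5 (mod 8); ε(u)ε(v)=0·0, αω(v)=3·1, βω(u)=14·1; sum ≡ 1  ⇒  -1.
(a,b)_17: α=4, u≡14; β=11, v≡1 (mod 17); (14|17)=-1, (1|17)=+1; sign (−1)^0·-1^11·+1^4 = -1.
(a,b)_∞: sgn(53130)=+, sgn(1173)=+, so +1.
(a,b)_5: α=-3, u≡1; β=-8, v≡2 (mod 5); (1|5)=+1, (2|5)=-1; sign (−1)^0·+1^-8·-1^-3 = -1.
(a,b)_7: α=1, u≡2; β=2, v≡4 (mod 7); (2|7)=+1, (4|7)=+1; sign (−1)^0·+1^2·+1^1 = +1.
(a,b)_11: α=3, u≡9; β=2, v≡6 (mod 11); (9|11)=+1, (6|11)=-1; sign (−1)^0·+1^2·-1^3 = -1.
(a,b)_23: α=1, u≡15; β=3, v≡10 (mod 23); (15|23)=-1, (10|23)=-1; sign (−1)^1·-1^3·-1^1 = -1.
|Ram(53130, 1173)| = 6, even; anisotropic at {2, 3, 5, 11, 17, 23}.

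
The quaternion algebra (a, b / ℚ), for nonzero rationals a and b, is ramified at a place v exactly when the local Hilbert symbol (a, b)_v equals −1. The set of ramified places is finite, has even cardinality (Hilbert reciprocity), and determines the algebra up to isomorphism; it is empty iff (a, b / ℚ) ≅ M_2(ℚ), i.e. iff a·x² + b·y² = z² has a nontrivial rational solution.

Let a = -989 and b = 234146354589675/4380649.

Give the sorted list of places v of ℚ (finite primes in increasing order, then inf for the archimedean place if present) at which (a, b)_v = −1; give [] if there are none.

[2, 19, 23, 53]

(a, b) ≡ (-989, 17623507) mod (ℚ^×)²; places V = {2, 3, 5, 7, 11, 13, 19, 23, 37, 43, 53, ∞}.
(a,b)_11: α=0, u≡1; β=1, v≡5 (mod 11); (1|11)=+1, (5|11)=+1; sign (−1)^0·+1^1·+1^0 = +1.
(a,b)_∞: sgn(-989)=−, sgn(17623507)=+, so +1.
(a,b)_5: α=0, u≡1; β=2, v≡3 (mod 5); (1|5)=+1, (3|5)=-1; sign (−1)^0·+1^2·-1^0 = +1.
(a,b)_53: α=0, u≡18; β=1, v≡21 (mod 53); (18|53)=-1, (21|53)=-1; sign (−1)^0·-1^1·-1^0 = -1.
(a,b)_37: α=0, u≡10; β=1, v≡30 (mod 37); (10|37)=+1, (30|37)=+1; sign (−1)^0·+1^1·+1^0 = +1.
(a,b)_3: α=0, u≡1; β=12, v≡1 (mod 3); (1|3)=+1, (1|3)=+1; sign (−1)^0·+1^12·+1^0 = +1.
(a,b)_13: α=0, u≡12; β=-2, v≡5 (mod 13); (12|13)=+1, (5|13)=-1; sign (−1)^0·+1^-2·-1^0 = +1.
(a,b)_43: α=1, u≡20; β=1, v≡38 (mod 43); (20|43)=-1, (38|43)=+1; sign (−1)^1·-1^1·+1^1 = +1.
(a,b)_19: α=0, u≡18; β=1, v≡11 (mod 19); (18|19)=-1, (11|19)=+1; sign (−1)^0·-1^1·+1^0 = -1.
(a,b)_7: α=0, u≡5; β=-2, v≡6 (mod 7); (5|7)=-1, (6|7)=-1; sign (−1)^0·-1^-2·-1^0 = +1.
(a,b)_2: α=0, β=0; u≡3, v≡3 (mod 8); ε(u)ε(v)=1·1, αω(v)=0·1, βω(u)=0·1; sum ≡ 1  ⇒  -1.
(a,b)_23: α=1, u≡3; β=-2, v≡14 (mod 23); (3|23)=+1, (14|23)=-1; sign (−1)^0·+1^-2·-1^1 = -1.
(-989, 17623507 / ℚ) ramifies at {2, 19, 23, 53}: a division algebra.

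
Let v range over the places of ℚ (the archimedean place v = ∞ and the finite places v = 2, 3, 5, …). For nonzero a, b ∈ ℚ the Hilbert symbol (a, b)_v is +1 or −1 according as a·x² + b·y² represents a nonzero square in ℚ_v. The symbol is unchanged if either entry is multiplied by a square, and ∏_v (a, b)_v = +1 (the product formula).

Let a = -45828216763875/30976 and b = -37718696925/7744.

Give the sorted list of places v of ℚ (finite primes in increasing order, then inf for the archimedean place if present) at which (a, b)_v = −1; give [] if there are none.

(a, b) ≡ (-195, -13) mod (ℚ^×)²; places V = {2, 3, 5, 7, 11, 13, 19, ∞}.
(a,b)_3: α=13, u≡1; β=8, v≡2 (mod 3); (1|3)=+1, (2|3)=-1; sign (−1)^0·+1^8·-1^13 = -1.
(a,b)_13: α=1, u≡7; β=1, v≡9 (mod 13); (7|13)=-1, (9|13)=+1; sign (−1)^0·-1^1·+1^1 = -1.
(a,b)_∞: sgn(-195)=−, sgn(-13)=−, so -1.
(a,b)_2: α=-8, β=-6; u≡5, v≡3 (mod 8); ε(u)ε(v)=0·1, αω(v)=-8·1, βω(u)=-6·1; sum ≡ 0  ⇒  +1.
(a,b)_5: α=3, u≡4; β=2, v≡2 (mod 5); (4|5)=+1, (2|5)=-1; sign (−1)^0·+1^2·-1^3 = -1.
(a,b)_7: α=2, u≡2; β=2, v≡2 (mod 7); (2|7)=+1, (2|7)=+1; sign (−1)^0·+1^2·+1^2 = +1.
(a,b)_11: α=-2, u≡5; β=-2, v≡4 (mod 11); (5|11)=+1, (4|11)=+1; sign (−1)^0·+1^-2·+1^-2 = +1.
(a,b)_19: α=2, u≡3; β=2, v≡7 (mod 19); (3|19)=-1, (7|19)=+1; sign (−1)^0·-1^2·+1^2 = +1.
Ram(-195, -13) = {3, 5, 13, ∞}; no ℚ_3-point on the conic.

[3, 5, 13, inf]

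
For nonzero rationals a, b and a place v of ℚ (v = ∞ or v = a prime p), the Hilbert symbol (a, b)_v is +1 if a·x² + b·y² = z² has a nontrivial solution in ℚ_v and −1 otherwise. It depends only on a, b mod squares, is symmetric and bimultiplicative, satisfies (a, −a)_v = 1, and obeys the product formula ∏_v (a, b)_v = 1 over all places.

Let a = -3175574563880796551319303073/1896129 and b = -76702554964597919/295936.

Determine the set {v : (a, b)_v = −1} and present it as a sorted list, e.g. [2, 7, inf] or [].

[19, inf]

Mod squares: a ≡ -12673, b ≡ -551. Check v ∈ {∞, 2, 3, 7, 11, 17, 19, 23, 29}.
v=3: a=3^-8·(≡2), b=3^0·(≡1) mod 3; (2|3)=-1, (1|3)=+1; (−1)^{-8·0·1}·(-1)^0·(+1)^-8 = +1.
v=∞: -12673 < 0 and -551 < 0  ⇒  (a,b)_∞ = -1.
v=2: v_2(a)=0, v_2(b)=-10; units ≡ 7, 1 (mod 8); ε·ε+αω+βω = 1·0+0·0+-10·0 ≡ 0  ⇒  (a,b)_2 = +1.
v=11: a=11^2·(≡2), b=11^0·(≡2) mod 11; (2|11)=-1, (2|11)=-1; (−1)^{2·0·5}·(-1)^0·(-1)^2 = +1.
v=17: a=17^-2·(≡1), b=17^-2·(≡10) mod 17; (1|17)=+1, (10|17)=-1; (−1)^{-2·-2·8}·(+1)^-2·(-1)^-2 = +1.
v=7: a=7^6·(≡1), b=7^4·(≡4) mod 7; (1|7)=+1, (4|7)=+1; (−1)^{6·4·3}·(+1)^4·(+1)^6 = +1.
v=23: a=23^3·(≡12), b=23^2·(≡8) mod 23; (12|23)=+1, (8|23)=+1; (−1)^{3·2·11}·(+1)^2·(+1)^3 = +1.
v=19: a=19^7·(≡1), b=19^5·(≡16) mod 19; (1|19)=+1, (16|19)=+1; (−1)^{7·5·9}·(+1)^5·(+1)^7 = -1.
v=29: a=29^5·(≡19), b=29^3·(≡18) mod 29; (19|29)=-1, (18|29)=-1; (−1)^{5·3·14}·(-1)^3·(-1)^5 = +1.
|Ram(-12673, -551)| = 2, even; anisotropic at {19, ∞}.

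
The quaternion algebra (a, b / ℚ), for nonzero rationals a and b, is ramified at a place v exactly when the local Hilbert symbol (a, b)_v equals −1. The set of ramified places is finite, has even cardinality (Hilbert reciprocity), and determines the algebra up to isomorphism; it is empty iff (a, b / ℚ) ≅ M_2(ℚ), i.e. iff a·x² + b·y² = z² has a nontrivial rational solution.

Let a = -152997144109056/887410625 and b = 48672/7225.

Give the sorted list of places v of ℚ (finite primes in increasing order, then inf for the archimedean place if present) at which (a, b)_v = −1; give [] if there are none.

(a, b) ≡ (-30498, 2) mod (ℚ^×)²; places V = {2, 3, 5, 13, 17, 23, ∞}.
(a,b)_∞: sgn(-30498)=−, sgn(2)=+, so +1.
(a,b)_3: α=7, u≡1; β=2, v≡2 (mod 3); (1|3)=+1, (2|3)=-1; sign (−1)^0·+1^2·-1^7 = -1.
(a,b)_13: α=5, u≡7; β=2, v≡8 (mod 13); (7|13)=-1, (8|13)=-1; sign (−1)^0·-1^2·-1^5 = -1.
(a,b)_17: α=-5, u≡13; β=-2, v≡15 (mod 17); (13|17)=+1, (15|17)=+1; sign (−1)^0·+1^-2·+1^-5 = +1.
(a,b)_23: α=1, u≡4; β=0, v≡9 (mod 23); (4|23)=+1, (9|23)=+1; sign (−1)^0·+1^0·+1^1 = +1.
(a,b)_5: α=-4, u≡2; β=-2, v≡3 (mod 5); (2|5)=-1, (3|5)=-1; sign (−1)^0·-1^-2·-1^-4 = +1.
(a,b)_2: α=13, β=5; u≡7, v≡1 (mod 8); ε(u)ε(v)=1·0, αω(v)=13·0, βω(u)=5·0; sum ≡ 0  ⇒  +1.
|Ram(-30498, 2)| = 2, even; anisotropic at {3, 13}.

[3, 13]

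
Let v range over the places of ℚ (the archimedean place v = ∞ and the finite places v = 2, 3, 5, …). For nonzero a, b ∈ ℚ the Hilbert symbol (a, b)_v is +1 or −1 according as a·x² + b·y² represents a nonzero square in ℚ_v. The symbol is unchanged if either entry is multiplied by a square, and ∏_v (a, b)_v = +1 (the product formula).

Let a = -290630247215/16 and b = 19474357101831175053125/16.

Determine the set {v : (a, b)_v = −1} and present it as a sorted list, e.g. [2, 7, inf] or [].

(a, b) ≡ (-6171935, 1085) mod (ℚ^×)²; places V = {2, 5, 7, 11, 17, 23, 31, 41, ∞}.
(a,b)_23: α=1, u≡21; β=2, v≡13 (mod 23); (21|23)=-1, (13|23)=+1; sign (−1)^0·-1^2·+1^1 = +1.
(a,b)_∞: sgn(-6171935)=−, sgn(1085)=+, so +1.
(a,b)_2: α=-4, β=-4; u≡1, v≡5 (mod 8); ε(u)ε(v)=0·0, αω(v)=-4·1, βω(u)=-4·0; sum ≡ 0  ⇒  +1.
(a,b)_41: α=1, u≡30; β=2, v≡19 (mod 41); (30|41)=-1, (19|41)=-1; sign (−1)^0·-1^2·-1^1 = -1.
(a,b)_5: α=1, u≡2; β=5, v≡2 (mod 5); (2|5)=-1, (2|5)=-1; sign (−1)^0·-1^5·-1^1 = +1.
(a,b)_17: α=1, u≡14; β=2, v≡7 (mod 17); (14|17)=-1, (7|17)=-1; sign (−1)^0·-1^2·-1^1 = -1.
(a,b)_7: α=3, u≡1; β=1, v≡1 (mod 7); (1|7)=+1, (1|7)=+1; sign (−1)^1·+1^1·+1^3 = -1.
(a,b)_11: α=1, u≡1; β=2, v≡7 (mod 11); (1|11)=+1, (7|11)=-1; sign (−1)^0·+1^2·-1^1 = -1.
(a,b)_31: α=2, u≡19; β=5, v≡2 (mod 31); (19|31)=+1, (2|31)=+1; sign (−1)^0·+1^5·+1^2 = +1.
Ram(-6171935, 1085) = {7, 11, 17, 41}; no ℚ_7-point on the conic.

[7, 11, 17, 41]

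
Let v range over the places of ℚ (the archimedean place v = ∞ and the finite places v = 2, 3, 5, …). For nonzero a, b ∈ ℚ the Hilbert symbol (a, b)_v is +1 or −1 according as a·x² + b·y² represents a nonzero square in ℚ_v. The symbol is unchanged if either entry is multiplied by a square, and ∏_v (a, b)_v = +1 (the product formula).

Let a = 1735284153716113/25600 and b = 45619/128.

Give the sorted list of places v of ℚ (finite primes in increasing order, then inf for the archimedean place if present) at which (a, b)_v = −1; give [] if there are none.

(a, b) ≡ (17017, 38) mod (ℚ^×)²; places V = {2, 5, 7, 11, 13, 17, 19, ∞}.
(a,b)_17: α=1, u≡8; β=0, v≡16 (mod 17); (8|17)=+1, (16|17)=+1; sign (−1)^0·+1^0·+1^1 = +1.
(a,b)_19: α=2, u≡12; β=1, v≡10 (mod 19); (12|19)=-1, (10|19)=-1; sign (−1)^0·-1^1·-1^2 = -1.
(a,b)_5: α=-2, u≡2; β=0, v≡3 (mod 5); (2|5)=-1, (3|5)=-1; sign (−1)^0·-1^0·-1^-2 = +1.
(a,b)_2: α=-10, β=-7; u≡1, v≡3 (mod 8); ε(u)ε(v)=0·1, αω(v)=-10·1, βω(u)=-7·0; sum ≡ 0  ⇒  +1.
(a,b)_11: α=1, u≡10; β=0, v≡5 (mod 11); (10|11)=-1, (5|11)=+1; sign (−1)^0·-1^0·+1^1 = +1.
(a,b)_∞: sgn(17017)=+, sgn(38)=+, so +1.
(a,b)_13: α=1, u≡3; β=0, v≡12 (mod 13); (3|13)=+1, (12|13)=+1; sign (−1)^0·+1^0·+1^1 = +1.
(a,b)_7: α=11, u≡1; β=4, v≡6 (mod 7); (1|7)=+1, (6|7)=-1; sign (−1)^0·+1^4·-1^11 = -1.
|Ram(17017, 38)| = 2, even; anisotropic at {7, 19}.

[7, 19]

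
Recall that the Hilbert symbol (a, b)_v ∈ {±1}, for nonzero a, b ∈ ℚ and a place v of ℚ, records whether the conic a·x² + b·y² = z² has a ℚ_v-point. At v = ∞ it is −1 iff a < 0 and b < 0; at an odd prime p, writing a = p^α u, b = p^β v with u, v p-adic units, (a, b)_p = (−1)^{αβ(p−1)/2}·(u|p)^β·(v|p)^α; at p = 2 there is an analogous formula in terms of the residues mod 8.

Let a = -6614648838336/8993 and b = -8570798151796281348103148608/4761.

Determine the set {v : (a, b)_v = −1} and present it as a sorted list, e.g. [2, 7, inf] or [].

Mod squares: a ≡ -4867080603, b ≡ -48433. Check v ∈ {∞, 2, 3, 7, 11, 17, 19, 23, 29, 37, 41, 43}.
v=19: a=19^3·(≡5), b=19^4·(≡7) mod 19; (5|19)=+1, (7|19)=+1; (−1)^{3·4·9}·(+1)^4·(+1)^3 = +1.
v=37: a=37^1·(≡24), b=37^3·(≡23) mod 37; (24|37)=-1, (23|37)=-1; (−1)^{1·3·18}·(-1)^3·(-1)^1 = +1.
v=2: v_2(a)=6, v_2(b)=6; units ≡ 5, 7 (mod 8); ε·ε+αω+βω = 0·1+6·0+6·1 ≡ 0  ⇒  (a,b)_2 = +1.
v=11: a=11^1·(≡9), b=11^3·(≡8) mod 11; (9|11)=+1, (8|11)=-1; (−1)^{1·3·5}·(+1)^3·(-1)^1 = +1.
v=7: a=7^1·(≡5), b=7^3·(≡1) mod 7; (5|7)=-1, (1|7)=+1; (−1)^{1·3·3}·(-1)^3·(+1)^1 = +1.
v=23: a=23^-2·(≡22), b=23^-2·(≡22) mod 23; (22|23)=-1, (22|23)=-1; (−1)^{-2·-2·11}·(-1)^-2·(-1)^-2 = +1.
v=41: a=41^1·(≡24), b=41^2·(≡13) mod 41; (24|41)=-1, (13|41)=-1; (−1)^{1·2·20}·(-1)^2·(-1)^1 = -1.
v=17: a=17^-1·(≡14), b=17^1·(≡3) mod 17; (14|17)=-1, (3|17)=-1; (−1)^{-1·1·8}·(-1)^1·(-1)^-1 = +1.
v=43: a=43^1·(≡8), b=43^2·(≡2) mod 43; (8|43)=-1, (2|43)=-1; (−1)^{1·2·21}·(-1)^2·(-1)^1 = -1.
v=∞: -4867080603 < 0 and -48433 < 0  ⇒  (a,b)_∞ = -1.
v=29: a=29^0·(≡10), b=29^2·(≡26) mod 29; (10|29)=-1, (26|29)=-1; (−1)^{0·2·14}·(-1)^2·(-1)^0 = +1.
v=3: a=3^1·(≡1), b=3^-2·(≡2) mod 3; (1|3)=+1, (2|3)=-1; (−1)^{1·-2·1}·(+1)^-2·(-1)^1 = -1.
|Ram(-4867080603, -48433)| = 4, even; anisotropic at {3, 41, 43, ∞}.

[3, 41, 43, inf]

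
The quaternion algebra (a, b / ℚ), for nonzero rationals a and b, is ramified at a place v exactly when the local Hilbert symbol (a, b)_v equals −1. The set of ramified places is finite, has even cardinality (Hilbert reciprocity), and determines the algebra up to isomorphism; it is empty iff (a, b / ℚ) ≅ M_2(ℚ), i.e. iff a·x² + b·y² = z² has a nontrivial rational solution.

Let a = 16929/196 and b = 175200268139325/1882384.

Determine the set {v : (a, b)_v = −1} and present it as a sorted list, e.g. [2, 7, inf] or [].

[]

Mod squares: a ≡ 209, b ≡ 2717. Check v ∈ {∞, 2, 3, 5, 7, 11, 13, 19}.
v=5: a=5^0·(≡4), b=5^2·(≡2) mod 5; (4|5)=+1, (2|5)=-1; (−1)^{0·2·2}·(+1)^2·(-1)^0 = +1.
v=11: a=11^1·(≡6), b=11^3·(≡4) mod 11; (6|11)=-1, (4|11)=+1; (−1)^{1·3·5}·(-1)^3·(+1)^1 = +1.
v=7: a=7^-2·(≡6), b=7^-6·(≡1) mod 7; (6|7)=-1, (1|7)=+1; (−1)^{-2·-6·3}·(-1)^-6·(+1)^-2 = +1.
v=2: v_2(a)=-2, v_2(b)=-4; units ≡ 1, 5 (mod 8); ε·ε+αω+βω = 0·0+-2·1+-4·0 ≡ 0  ⇒  (a,b)_2 = +1.
v=3: a=3^4·(≡2), b=3^10·(≡2) mod 3; (2|3)=-1, (2|3)=-1; (−1)^{4·10·1}·(-1)^10·(-1)^4 = +1.
v=19: a=19^1·(≡6), b=19^3·(≡2) mod 19; (6|19)=+1, (2|19)=-1; (−1)^{1·3·9}·(+1)^3·(-1)^1 = +1.
v=13: a=13^0·(≡3), b=13^1·(≡1) mod 13; (3|13)=+1, (1|13)=+1; (−1)^{0·1·6}·(+1)^1·(+1)^0 = +1.
v=∞: 209 > 0 and 2717 > 0  ⇒  (a,b)_∞ = +1.
Every local symbol is +1, so the conic 209·x² + 2717·y² = z² has ℚ_v-points for all v and hence a ℚ-point; (a, b / ℚ) ≅ M_2(ℚ).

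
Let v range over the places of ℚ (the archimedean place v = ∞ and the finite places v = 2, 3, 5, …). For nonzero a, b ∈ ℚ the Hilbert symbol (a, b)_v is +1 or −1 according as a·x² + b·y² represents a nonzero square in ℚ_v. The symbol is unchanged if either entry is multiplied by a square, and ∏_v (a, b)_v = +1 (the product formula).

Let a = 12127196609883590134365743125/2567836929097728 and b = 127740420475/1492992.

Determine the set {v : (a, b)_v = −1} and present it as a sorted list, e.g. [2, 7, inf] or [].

(a, b) ≡ (1178, 38) mod (ℚ^×)²; places V = {2, 3, 5, 19, 23, 31, 43, ∞}.
(a,b)_19: α=5, u≡9; β=1, v≡10 (mod 19); (9|19)=+1, (10|19)=-1; sign (−1)^1·+1^1·-1^5 = +1.
(a,b)_5: α=4, u≡3; β=2, v≡2 (mod 5); (3|5)=-1, (2|5)=-1; sign (−1)^0·-1^2·-1^4 = +1.
(a,b)_23: α=6, u≡21; β=4, v≡14 (mod 23); (21|23)=-1, (14|23)=-1; sign (−1)^0·-1^4·-1^6 = +1.
(a,b)_∞: sgn(1178)=+, sgn(38)=+, so +1.
(a,b)_3: α=-14, u≡2; β=-6, v≡2 (mod 3); (2|3)=-1, (2|3)=-1; sign (−1)^0·-1^-6·-1^-14 = +1.
(a,b)_31: α=5, u≡25; β=2, v≡9 (mod 31); (25|31)=+1, (9|31)=+1; sign (−1)^0·+1^2·+1^5 = +1.
(a,b)_43: α=2, u≡1; β=0, v≡16 (mod 43); (1|43)=+1, (16|43)=+1; sign (−1)^0·+1^0·+1^2 = +1.
(a,b)_2: α=-29, β=-11; u≡5, v≡3 (mod 8); ε(u)ε(v)=0·1, αω(v)=-29·1, βω(u)=-11·1; sum ≡ 0  ⇒  +1.
Every local symbol is +1, so the conic 1178·x² + 38·y² = z² has ℚ_v-points for all v and hence a ℚ-point; (a, b / ℚ) ≅ M_2(ℚ).

[]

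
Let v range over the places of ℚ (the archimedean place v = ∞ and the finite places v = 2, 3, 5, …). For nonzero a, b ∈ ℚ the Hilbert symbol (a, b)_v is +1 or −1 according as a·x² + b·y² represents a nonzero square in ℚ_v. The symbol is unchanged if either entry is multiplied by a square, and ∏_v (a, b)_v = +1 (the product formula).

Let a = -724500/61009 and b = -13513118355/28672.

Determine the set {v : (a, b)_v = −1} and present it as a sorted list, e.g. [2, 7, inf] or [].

[2, 3, 5, inf]

(a, b) ≡ (-805, -26565) mod (ℚ^×)²; places V = {2, 3, 5, 7, 11, 13, 17, 19, 23, 37, ∞}.
(a,b)_5: α=3, u≡1; β=1, v≡2 (mod 5); (1|5)=+1, (2|5)=-1; sign (−1)^0·+1^1·-1^3 = -1.
(a,b)_3: α=2, u≡2; β=3, v≡1 (mod 3); (2|3)=-1, (1|3)=+1; sign (−1)^0·-1^3·+1^2 = -1.
(a,b)_17: α=0, u≡7; β=2, v≡5 (mod 17); (7|17)=-1, (5|17)=-1; sign (−1)^0·-1^2·-1^0 = +1.
(a,b)_23: α=1, u≡22; β=1, v≡3 (mod 23); (22|23)=-1, (3|23)=+1; sign (−1)^1·-1^1·+1^1 = +1.
(a,b)_7: α=1, u≡4; β=-1, v≡5 (mod 7); (4|7)=+1, (5|7)=-1; sign (−1)^1·+1^-1·-1^1 = +1.
(a,b)_37: α=0, u≡10; β=2, v≡3 (mod 37); (10|37)=+1, (3|37)=+1; sign (−1)^0·+1^2·+1^0 = +1.
(a,b)_∞: sgn(-805)=−, sgn(-26565)=−, so -1.
(a,b)_2: α=2, β=-12; u≡3, v≡3 (mod 8); ε(u)ε(v)=1·1, αω(v)=2·1, βω(u)=-12·1; sum ≡ 1  ⇒  -1.
(a,b)_13: α=-2, u≡12; β=0, v≡8 (mod 13); (12|13)=+1, (8|13)=-1; sign (−1)^0·+1^0·-1^-2 = +1.
(a,b)_19: α=-2, u≡15; β=0, v≡9 (mod 19); (15|19)=-1, (9|19)=+1; sign (−1)^0·-1^0·+1^-2 = +1.
(a,b)_11: α=0, u≡5; β=1, v≡9 (mod 11); (5|11)=+1, (9|11)=+1; sign (−1)^0·+1^1·+1^0 = +1.
Ram(-805, -26565) = {2, 3, 5, ∞}; no ℚ_2-point on the conic.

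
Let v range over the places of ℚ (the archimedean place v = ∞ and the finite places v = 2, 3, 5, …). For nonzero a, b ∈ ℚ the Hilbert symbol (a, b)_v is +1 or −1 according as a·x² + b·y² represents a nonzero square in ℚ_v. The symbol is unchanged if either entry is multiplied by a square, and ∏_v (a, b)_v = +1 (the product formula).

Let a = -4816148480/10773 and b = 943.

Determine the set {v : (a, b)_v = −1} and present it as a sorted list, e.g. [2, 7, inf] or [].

Mod squares: a ≡ -30590, b ≡ 943. Check v ∈ {∞, 2, 3, 5, 7, 11, 13, 19, 23, 41}.
v=5: a=5^1·(≡3), b=5^0·(≡3) mod 5; (3|5)=-1, (3|5)=-1; (−1)^{1·0·2}·(-1)^0·(-1)^1 = -1.
v=∞: -30590 < 0 and 943 > 0  ⇒  (a,b)_∞ = +1.
v=19: a=19^-1·(≡6), b=19^0·(≡12) mod 19; (6|19)=+1, (12|19)=-1; (−1)^{-1·0·9}·(+1)^0·(-1)^-1 = -1.
v=23: a=23^1·(≡4), b=23^1·(≡18) mod 23; (4|23)=+1, (18|23)=+1; (−1)^{1·1·11}·(+1)^1·(+1)^1 = -1.
v=13: a=13^2·(≡12), b=13^0·(≡7) mod 13; (12|13)=+1, (7|13)=-1; (−1)^{2·0·6}·(+1)^0·(-1)^2 = +1.
v=11: a=11^2·(≡1), b=11^0·(≡8) mod 11; (1|11)=+1, (8|11)=-1; (−1)^{2·0·5}·(+1)^0·(-1)^2 = +1.
v=2: v_2(a)=11, v_2(b)=0; units ≡ 1, 7 (mod 8); ε·ε+αω+βω = 0·1+11·0+0·0 ≡ 0  ⇒  (a,b)_2 = +1.
v=3: a=3^-4·(≡1), b=3^0·(≡1) mod 3; (1|3)=+1, (1|3)=+1; (−1)^{-4·0·1}·(+1)^0·(+1)^-4 = +1.
v=41: a=41^0·(≡25), b=41^1·(≡23) mod 41; (25|41)=+1, (23|41)=+1; (−1)^{0·1·20}·(+1)^1·(+1)^0 = +1.
v=7: a=7^-1·(≡3), b=7^0·(≡5) mod 7; (3|7)=-1, (5|7)=-1; (−1)^{-1·0·3}·(-1)^0·(-1)^-1 = -1.
(-30590, 943 / ℚ) ramifies at {5, 7, 19, 23}: a division algebra.

[5, 7, 19, 23]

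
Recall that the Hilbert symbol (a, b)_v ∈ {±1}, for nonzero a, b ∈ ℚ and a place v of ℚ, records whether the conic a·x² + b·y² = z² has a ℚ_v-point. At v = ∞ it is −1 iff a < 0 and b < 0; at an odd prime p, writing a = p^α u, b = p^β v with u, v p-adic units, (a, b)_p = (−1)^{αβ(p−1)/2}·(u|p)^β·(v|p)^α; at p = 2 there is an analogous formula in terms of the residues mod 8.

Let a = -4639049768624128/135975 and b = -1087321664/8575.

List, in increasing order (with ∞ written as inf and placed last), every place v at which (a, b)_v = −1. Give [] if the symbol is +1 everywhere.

(a, b) ≡ (-402317058, -703703) mod (ℚ^×)²; places V = {2, 3, 5, 7, 11, 13, 19, 23, 29, 37, 43, ∞}.
(a,b)_19: α=1, u≡5; β=1, v≡2 (mod 19); (5|19)=+1, (2|19)=-1; sign (−1)^1·+1^1·-1^1 = +1.
(a,b)_29: α=1, u≡2; β=0, v≡8 (mod 29); (2|29)=-1, (8|29)=-1; sign (−1)^0·-1^0·-1^1 = -1.
(a,b)_23: α=1, u≡9; β=0, v≡17 (mod 23); (9|23)=+1, (17|23)=-1; sign (−1)^0·+1^0·-1^1 = -1.
(a,b)_5: α=-2, u≡3; β=-2, v≡2 (mod 5); (3|5)=-1, (2|5)=-1; sign (−1)^0·-1^-2·-1^-2 = +1.
(a,b)_7: α=-2, u≡1; β=-3, v≡3 (mod 7); (1|7)=+1, (3|7)=-1; sign (−1)^0·+1^-3·-1^-2 = +1.
(a,b)_11: α=1, u≡6; β=1, v≡1 (mod 11); (6|11)=-1, (1|11)=+1; sign (−1)^1·-1^1·+1^1 = +1.
(a,b)_37: α=-1, u≡13; β=1, v≡9 (mod 37); (13|37)=-1, (9|37)=+1; sign (−1)^0·-1^1·+1^-1 = -1.
(a,b)_2: α=13, β=6; u≡7, v≡1 (mod 8); ε(u)ε(v)=1·0, αω(v)=13·0, βω(u)=6·0; sum ≡ 0  ⇒  +1.
(a,b)_43: α=2, u≡15; β=0, v≡4 (mod 43); (15|43)=+1, (4|43)=+1; sign (−1)^0·+1^0·+1^2 = +1.
(a,b)_∞: sgn(-402317058)=−, sgn(-703703)=−, so -1.
(a,b)_13: α=3, u≡10; β=3, v≡3 (mod 13); (10|13)=+1, (3|13)=+1; sign (−1)^0·+1^3·+1^3 = +1.
(a,b)_3: α=-1, u≡2; β=0, v≡1 (mod 3); (2|3)=-1, (1|3)=+1; sign (−1)^0·-1^0·+1^-1 = +1.
(-402317058, -703703 / ℚ) ramifies at {23, 29, 37, ∞}: a division algebra.

[23, 29, 37, inf]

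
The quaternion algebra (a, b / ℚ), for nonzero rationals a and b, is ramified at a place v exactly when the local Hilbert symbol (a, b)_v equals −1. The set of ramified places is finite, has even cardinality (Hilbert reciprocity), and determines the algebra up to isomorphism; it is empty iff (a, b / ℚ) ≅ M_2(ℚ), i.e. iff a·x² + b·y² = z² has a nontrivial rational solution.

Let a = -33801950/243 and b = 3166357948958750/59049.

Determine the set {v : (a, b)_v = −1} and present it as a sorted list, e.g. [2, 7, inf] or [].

(a, b) ≡ (-4056234, 494) mod (ℚ^×)²; places V = {2, 3, 5, 7, 13, 17, 19, 23, 37, ∞}.
(a,b)_5: α=2, u≡4; β=4, v≡1 (mod 5); (4|5)=+1, (1|5)=+1; sign (−1)^0·+1^4·+1^2 = +1.
(a,b)_17: α=1, u≡11; β=2, v≡1 (mod 17); (11|17)=-1, (1|17)=+1; sign (−1)^0·-1^2·+1^1 = +1.
(a,b)_7: α=1, u≡6; β=2, v≡1 (mod 7); (6|7)=-1, (1|7)=+1; sign (−1)^0·-1^2·+1^1 = +1.
(a,b)_13: α=1, u≡5; β=1, v≡4 (mod 13); (5|13)=-1, (4|13)=+1; sign (−1)^0·-1^1·+1^1 = -1.
(a,b)_23: α=1, u≡18; β=2, v≡21 (mod 23); (18|23)=+1, (21|23)=-1; sign (−1)^0·+1^2·-1^1 = -1.
(a,b)_3: α=-5, u≡1; β=-10, v≡2 (mod 3); (1|3)=+1, (2|3)=-1; sign (−1)^0·+1^-10·-1^-5 = -1.
(a,b)_2: α=1, β=1; u≡3, v≡7 (mod 8); ε(u)ε(v)=1·1, αω(v)=1·0, βω(u)=1·1; sum ≡ 0  ⇒  +1.
(a,b)_37: α=0, u≡19; β=2, v≡5 (mod 37); (19|37)=-1, (5|37)=-1; sign (−1)^0·-1^2·-1^0 = +1.
(a,b)_∞: sgn(-4056234)=−, sgn(494)=+, so +1.
(a,b)_19: α=1, u≡1; β=1, v≡11 (mod 19); (1|19)=+1, (11|19)=+1; sign (−1)^1·+1^1·+1^1 = -1.
(-4056234, 494 / ℚ) ramifies at {3, 13, 19, 23}: a division algebra.

[3, 13, 19, 23]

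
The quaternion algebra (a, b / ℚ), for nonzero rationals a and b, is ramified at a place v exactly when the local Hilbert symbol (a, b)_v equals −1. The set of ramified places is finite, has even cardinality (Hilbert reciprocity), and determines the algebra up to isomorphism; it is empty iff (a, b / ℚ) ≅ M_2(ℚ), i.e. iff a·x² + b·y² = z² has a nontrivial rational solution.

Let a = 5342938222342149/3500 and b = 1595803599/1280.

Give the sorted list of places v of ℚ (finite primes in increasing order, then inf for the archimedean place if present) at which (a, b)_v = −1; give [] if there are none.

Mod squares: a ≡ 136871735, b ≡ 7995. Check v ∈ {∞, 2, 3, 5, 7, 11, 13, 23, 29, 37, 41}.
v=41: a=41^1·(≡33), b=41^1·(≡32) mod 41; (33|41)=+1, (32|41)=+1; (−1)^{1·1·20}·(+1)^1·(+1)^1 = +1.
v=37: a=37^4·(≡10), b=37^2·(≡33) mod 37; (10|37)=+1, (33|37)=+1; (−1)^{4·2·18}·(+1)^2·(+1)^4 = +1.
v=29: a=29^1·(≡16), b=29^0·(≡24) mod 29; (16|29)=+1, (24|29)=+1; (−1)^{1·0·14}·(+1)^0·(+1)^1 = +1.
v=∞: 136871735 > 0 and 7995 > 0  ⇒  (a,b)_∞ = +1.
v=5: a=5^-3·(≡3), b=5^-1·(≡4) mod 5; (3|5)=-1, (4|5)=+1; (−1)^{-3·-1·2}·(-1)^-1·(+1)^-3 = -1.
v=7: a=7^-1·(≡3), b=7^0·(≡2) mod 7; (3|7)=-1, (2|7)=+1; (−1)^{-1·0·3}·(-1)^0·(+1)^-1 = +1.
v=13: a=13^1·(≡10), b=13^1·(≡4) mod 13; (10|13)=+1, (4|13)=+1; (−1)^{1·1·6}·(+1)^1·(+1)^1 = +1.
v=11: a=11^1·(≡9), b=11^0·(≡4) mod 11; (9|11)=+1, (4|11)=+1; (−1)^{1·0·5}·(+1)^0·(+1)^1 = +1.
v=2: v_2(a)=-2, v_2(b)=-8; units ≡ 7, 3 (mod 8); ε·ε+αω+βω = 1·1+-2·1+-8·0 ≡ 1  ⇒  (a,b)_2 = -1.
v=23: a=23^1·(≡11), b=23^0·(≡11) mod 23; (11|23)=-1, (11|23)=-1; (−1)^{1·0·11}·(-1)^0·(-1)^1 = -1.
v=3: a=3^6·(≡2), b=3^7·(≡1) mod 3; (2|3)=-1, (1|3)=+1; (−1)^{6·7·1}·(-1)^7·(+1)^6 = -1.
(136871735, 7995 / ℚ) ramifies at {2, 3, 5, 23}: a division algebra.

[2, 3, 5, 23]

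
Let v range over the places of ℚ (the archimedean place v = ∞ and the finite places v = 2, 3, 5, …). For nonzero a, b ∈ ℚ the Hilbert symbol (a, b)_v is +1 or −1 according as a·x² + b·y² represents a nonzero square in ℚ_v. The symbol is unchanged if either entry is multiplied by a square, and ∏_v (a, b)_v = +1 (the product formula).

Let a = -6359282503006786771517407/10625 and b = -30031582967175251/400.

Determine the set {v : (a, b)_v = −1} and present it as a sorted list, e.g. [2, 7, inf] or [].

[17, 19, 29, inf]

Mod squares: a ≡ -6678671, b ≡ -11. Check v ∈ {∞, 2, 5, 7, 11, 17, 19, 23, 29, 31}.
v=19: a=19^5·(≡3), b=19^4·(≡15) mod 19; (3|19)=-1, (15|19)=-1; (−1)^{5·4·9}·(-1)^4·(-1)^5 = -1.
v=17: a=17^-1·(≡10), b=17^0·(≡5) mod 17; (10|17)=-1, (5|17)=-1; (−1)^{-1·0·8}·(-1)^0·(-1)^-1 = -1.
v=5: a=5^-4·(≡4), b=5^-2·(≡4) mod 5; (4|5)=+1, (4|5)=+1; (−1)^{-4·-2·2}·(+1)^-2·(+1)^-4 = +1.
v=11: a=11^2·(≡4), b=11^1·(≡10) mod 11; (4|11)=+1, (10|11)=-1; (−1)^{2·1·5}·(+1)^1·(-1)^2 = +1.
v=∞: -6678671 < 0 and -11 < 0  ⇒  (a,b)_∞ = -1.
v=31: a=31^3·(≡19), b=31^2·(≡28) mod 31; (19|31)=+1, (28|31)=+1; (−1)^{3·2·15}·(+1)^2·(+1)^3 = +1.
v=23: a=23^3·(≡14), b=23^2·(≡2) mod 23; (14|23)=-1, (2|23)=+1; (−1)^{3·2·11}·(-1)^2·(+1)^3 = +1.
v=29: a=29^3·(≡15), b=29^2·(≡19) mod 29; (15|29)=-1, (19|29)=-1; (−1)^{3·2·14}·(-1)^2·(-1)^3 = -1.
v=7: a=7^4·(≡1), b=7^2·(≡6) mod 7; (1|7)=+1, (6|7)=-1; (−1)^{4·2·3}·(+1)^2·(-1)^4 = +1.
v=2: v_2(a)=0, v_2(b)=-4; units ≡ 1, 5 (mod 8); ε·ε+αω+βω = 0·0+0·1+-4·0 ≡ 0  ⇒  (a,b)_2 = +1.
|Ram(-6678671, -11)| = 4, even; anisotropic at {17, 19, 29, ∞}.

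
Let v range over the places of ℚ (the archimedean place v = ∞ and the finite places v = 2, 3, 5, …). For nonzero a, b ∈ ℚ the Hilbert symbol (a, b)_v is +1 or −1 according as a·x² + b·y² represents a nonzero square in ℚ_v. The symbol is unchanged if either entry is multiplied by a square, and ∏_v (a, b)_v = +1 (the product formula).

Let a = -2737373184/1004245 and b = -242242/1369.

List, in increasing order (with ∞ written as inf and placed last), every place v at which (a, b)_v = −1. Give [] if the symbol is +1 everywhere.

[3, 5, 7, 13, 19, inf]

(a, b) ≡ (-4849845, -2002) mod (ℚ^×)²; places V = {2, 3, 5, 7, 11, 13, 17, 19, 31, 37, ∞}.
(a,b)_19: α=-1, u≡18; β=0, v≡8 (mod 19); (18|19)=-1, (8|19)=-1; sign (−1)^0·-1^0·-1^-1 = -1.
(a,b)_37: α=0, u≡33; β=-2, v≡34 (mod 37); (33|37)=+1, (34|37)=+1; sign (−1)^0·+1^-2·+1^0 = +1.
(a,b)_2: α=16, β=1; u≡3, v≡7 (mod 8); ε(u)ε(v)=1·1, αω(v)=16·0, βω(u)=1·1; sum ≡ 0  ⇒  +1.
(a,b)_13: α=1, u≡9; β=1, v≡2 (mod 13); (9|13)=+1, (2|13)=-1; sign (−1)^0·+1^1·-1^1 = -1.
(a,b)_11: α=-1, u≡8; β=3, v≡1 (mod 11); (8|11)=-1, (1|11)=+1; sign (−1)^1·-1^3·+1^-1 = +1.
(a,b)_∞: sgn(-4849845)=−, sgn(-2002)=−, so -1.
(a,b)_7: α=1, u≡2; β=1, v≡4 (mod 7); (2|7)=+1, (4|7)=+1; sign (−1)^1·+1^1·+1^1 = -1.
(a,b)_5: α=-1, u≡4; β=0, v≡2 (mod 5); (4|5)=+1, (2|5)=-1; sign (−1)^0·+1^0·-1^-1 = -1.
(a,b)_31: α=-2, u≡13; β=0, v≡17 (mod 31); (13|31)=-1, (17|31)=-1; sign (−1)^0·-1^0·-1^-2 = +1.
(a,b)_3: α=3, u≡1; β=0, v≡2 (mod 3); (1|3)=+1, (2|3)=-1; sign (−1)^0·+1^0·-1^3 = -1.
(a,b)_17: α=1, u≡2; β=0, v≡16 (mod 17); (2|17)=+1, (16|17)=+1; sign (−1)^0·+1^0·+1^1 = +1.
Ram(-4849845, -2002) = {3, 5, 7, 13, 19, ∞}; no ℚ_3-point on the conic.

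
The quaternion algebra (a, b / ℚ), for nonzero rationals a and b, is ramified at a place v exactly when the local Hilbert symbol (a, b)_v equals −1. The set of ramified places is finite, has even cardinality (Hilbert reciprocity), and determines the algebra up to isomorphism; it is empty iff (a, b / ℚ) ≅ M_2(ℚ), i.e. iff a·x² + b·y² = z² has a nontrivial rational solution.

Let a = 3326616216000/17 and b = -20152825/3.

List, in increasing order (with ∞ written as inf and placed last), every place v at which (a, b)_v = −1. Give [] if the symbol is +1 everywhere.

[19, 29]

Mod squares: a ≡ 3606295, b ≡ -6699. Check v ∈ {∞, 2, 3, 5, 7, 11, 17, 19, 29}.
v=11: a=11^3·(≡3), b=11^1·(≡10) mod 11; (3|11)=+1, (10|11)=-1; (−1)^{3·1·5}·(+1)^1·(-1)^3 = +1.
v=2: v_2(a)=6, v_2(b)=0; units ≡ 7, 5 (mod 8); ε·ε+αω+βω = 1·0+6·1+0·0 ≡ 0  ⇒  (a,b)_2 = +1.
v=3: a=3^4·(≡1), b=3^-1·(≡2) mod 3; (1|3)=+1, (2|3)=-1; (−1)^{4·-1·1}·(+1)^-1·(-1)^4 = +1.
v=17: a=17^-1·(≡9), b=17^0·(≡4) mod 17; (9|17)=+1, (4|17)=+1; (−1)^{-1·0·8}·(+1)^0·(+1)^-1 = +1.
v=7: a=7^1·(≡5), b=7^1·(≡2) mod 7; (5|7)=-1, (2|7)=+1; (−1)^{1·1·3}·(-1)^1·(+1)^1 = +1.
v=19: a=19^1·(≡15), b=19^2·(≡18) mod 19; (15|19)=-1, (18|19)=-1; (−1)^{1·2·9}·(-1)^2·(-1)^1 = -1.
v=29: a=29^1·(≡15), b=29^1·(≡20) mod 29; (15|29)=-1, (20|29)=+1; (−1)^{1·1·14}·(-1)^1·(+1)^1 = -1.
v=∞: 3606295 > 0 and -6699 < 0  ⇒  (a,b)_∞ = +1.
v=5: a=5^3·(≡4), b=5^2·(≡4) mod 5; (4|5)=+1, (4|5)=+1; (−1)^{3·2·2}·(+1)^2·(+1)^3 = +1.
|Ram(3606295, -6699)| = 2, even; anisotropic at {19, 29}.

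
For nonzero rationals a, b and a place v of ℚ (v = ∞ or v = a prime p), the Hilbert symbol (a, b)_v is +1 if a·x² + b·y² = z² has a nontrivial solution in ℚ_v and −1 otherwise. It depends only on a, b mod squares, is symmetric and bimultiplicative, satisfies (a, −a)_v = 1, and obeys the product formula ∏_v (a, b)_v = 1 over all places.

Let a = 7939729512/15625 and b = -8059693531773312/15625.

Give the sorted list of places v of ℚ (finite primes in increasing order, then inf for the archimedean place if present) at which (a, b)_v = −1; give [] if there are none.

Mod squares: a ≡ 858, b ≡ -22. Check v ∈ {∞, 2, 3, 5, 11, 13}.
v=∞: 858 > 0 and -22 < 0  ⇒  (a,b)_∞ = +1.
v=3: a=3^5·(≡1), b=3^4·(≡2) mod 3; (1|3)=+1, (2|3)=-1; (−1)^{5·4·1}·(+1)^4·(-1)^5 = -1.
v=11: a=11^1·(≡5), b=11^5·(≡9) mod 11; (5|11)=+1, (9|11)=+1; (−1)^{1·5·5}·(+1)^5·(+1)^1 = -1.
v=13: a=13^5·(≡1), b=13^6·(≡10) mod 13; (1|13)=+1, (10|13)=+1; (−1)^{5·6·6}·(+1)^6·(+1)^5 = +1.
v=5: a=5^-6·(≡2), b=5^-6·(≡3) mod 5; (2|5)=-1, (3|5)=-1; (−1)^{-6·-6·2}·(-1)^-6·(-1)^-6 = +1.
v=2: v_2(a)=3, v_2(b)=7; units ≡ 5, 5 (mod 8); ε·ε+αω+βω = 0·0+3·1+7·1 ≡ 0  ⇒  (a,b)_2 = +1.
|Ram(858, -22)| = 2, even; anisotropic at {3, 11}.

[3, 11]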